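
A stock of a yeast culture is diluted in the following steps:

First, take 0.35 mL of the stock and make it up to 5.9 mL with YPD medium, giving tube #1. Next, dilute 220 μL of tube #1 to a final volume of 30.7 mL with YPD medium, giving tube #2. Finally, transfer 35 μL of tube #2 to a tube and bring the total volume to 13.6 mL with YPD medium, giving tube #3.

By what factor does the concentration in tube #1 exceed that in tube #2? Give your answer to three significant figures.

Step 1: 0.35 mL brought to 5.9 mL → factor 5.9/0.35 = 16.857
Step 2: 220 μL brought to 30.7 mL → factor 30700/220 = 139.55
Dilution factor to tube #1 = 16.857; to tube #2 = 2352.3
[tube #1]/[tube #2] = (factor to tube #2)/(factor to tube #1) = 2352.3/16.857 = 140

140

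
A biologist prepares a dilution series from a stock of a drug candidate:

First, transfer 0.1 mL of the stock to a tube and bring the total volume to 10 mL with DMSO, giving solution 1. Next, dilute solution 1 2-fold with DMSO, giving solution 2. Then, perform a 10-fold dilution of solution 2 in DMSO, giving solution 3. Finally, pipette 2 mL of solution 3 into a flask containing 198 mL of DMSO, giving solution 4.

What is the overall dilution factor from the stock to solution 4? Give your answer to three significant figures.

Step 1: 0.1 mL brought to 10 mL → factor 10/0.1 = 100
Step 2: 2-fold → factor 2
Step 3: 10-fold → factor 10
Step 4: 2 mL + 198 mL = 200 mL total → factor 200/2 = 100
Overall dilution factor = 100 × 2 × 10 × 100 = 2 × 10^5

2.00 × 10^5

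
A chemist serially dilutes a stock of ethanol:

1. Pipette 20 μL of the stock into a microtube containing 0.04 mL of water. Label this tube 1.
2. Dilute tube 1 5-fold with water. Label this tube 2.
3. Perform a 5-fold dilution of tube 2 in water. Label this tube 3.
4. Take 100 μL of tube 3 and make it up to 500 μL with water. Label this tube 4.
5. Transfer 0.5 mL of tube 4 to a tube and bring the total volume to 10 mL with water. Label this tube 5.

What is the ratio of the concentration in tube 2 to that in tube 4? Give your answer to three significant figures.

25.0

Step 1: 20 μL + 0.04 mL = 60 μL total → factor 60/20 = 3
Step 2: 5-fold → factor 5
Step 3: 5-fold → factor 5
Step 4: 100 μL brought to 500 μL → factor 500/100 = 5
Dilution factor to tube 2 = 15; to tube 4 = 375
[tube 2]/[tube 4] = (factor to tube 4)/(factor to tube 2) = 375/15 = 25.0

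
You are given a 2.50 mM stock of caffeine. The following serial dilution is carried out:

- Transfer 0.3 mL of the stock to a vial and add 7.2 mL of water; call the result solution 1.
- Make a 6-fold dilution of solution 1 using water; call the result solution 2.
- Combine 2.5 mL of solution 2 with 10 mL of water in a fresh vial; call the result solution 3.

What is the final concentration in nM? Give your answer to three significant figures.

3.33 × 10^3 nM

Step 1: 0.3 mL + 7.2 mL = 7.5 mL total → factor 7.5/0.3 = 25
Step 2: 6-fold → factor 6
Step 3: 2.5 mL + 10 mL = 12.5 mL total → factor 12.5/2.5 = 5
Overall dilution factor = 25 × 6 × 5 = 750
Final = 2.50 mM / 750 = 0.003333 mM = 3.33 × 10^3 nM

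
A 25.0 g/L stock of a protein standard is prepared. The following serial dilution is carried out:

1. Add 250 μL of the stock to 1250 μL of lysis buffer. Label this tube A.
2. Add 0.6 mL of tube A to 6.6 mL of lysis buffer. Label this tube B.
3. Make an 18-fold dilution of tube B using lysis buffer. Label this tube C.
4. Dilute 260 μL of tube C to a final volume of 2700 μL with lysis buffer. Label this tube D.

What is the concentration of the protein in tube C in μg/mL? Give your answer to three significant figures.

Step 1: 250 μL + 1250 μL = 1500 μL total → factor 1500/250 = 6
Step 2: 0.6 mL + 6.6 mL = 7.2 mL total → factor 7.2/0.6 = 12
Step 3: 18-fold → factor 18
Dilution factor through tube C = 6 × 12 × 18 = 1296
[tube C] = 25.0 g/L / 1296 = 0.01929 g/L = 19.3 μg/mL

19.3 μg/mL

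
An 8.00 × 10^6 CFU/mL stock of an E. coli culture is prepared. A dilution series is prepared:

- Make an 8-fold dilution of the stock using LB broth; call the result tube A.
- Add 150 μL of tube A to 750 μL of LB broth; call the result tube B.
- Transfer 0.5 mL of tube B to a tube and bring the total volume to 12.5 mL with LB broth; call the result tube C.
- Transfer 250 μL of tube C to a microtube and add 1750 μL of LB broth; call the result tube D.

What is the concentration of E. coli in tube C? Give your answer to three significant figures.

6.67 × 10^3 CFU/mL

Step 1: 8-fold → factor 8
Step 2: 150 μL + 750 μL = 900 μL total → factor 900/150 = 6
Step 3: 0.5 mL brought to 12.5 mL → factor 12.5/0.5 = 25
Dilution factor through tube C = 8 × 6 × 25 = 1200
[tube C] = 8.00 × 10^6 CFU/mL / 1200 = 6.67 × 10^3 CFU/mL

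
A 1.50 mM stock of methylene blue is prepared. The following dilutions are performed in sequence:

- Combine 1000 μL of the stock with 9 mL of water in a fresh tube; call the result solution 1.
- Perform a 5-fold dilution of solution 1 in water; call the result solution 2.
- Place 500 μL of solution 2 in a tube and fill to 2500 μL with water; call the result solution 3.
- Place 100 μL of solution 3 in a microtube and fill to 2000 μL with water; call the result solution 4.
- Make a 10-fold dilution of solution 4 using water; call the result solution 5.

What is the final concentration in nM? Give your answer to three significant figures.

Step 1: 1000 μL + 9 mL = 10000 μL total → factor 10000/1000 = 10
Step 2: 5-fold → factor 5
Step 3: 500 μL brought to 2500 μL → factor 2500/500 = 5
Step 4: 100 μL brought to 2000 μL → factor 2000/100 = 20
Step 5: 10-fold → factor 10
Overall dilution factor = 10 × 5 × 5 × 20 × 10 = 50000
Final = 1.50 mM / 50000 = 3.000 × 10^-5 mM = 30.0 nM

30.0 nM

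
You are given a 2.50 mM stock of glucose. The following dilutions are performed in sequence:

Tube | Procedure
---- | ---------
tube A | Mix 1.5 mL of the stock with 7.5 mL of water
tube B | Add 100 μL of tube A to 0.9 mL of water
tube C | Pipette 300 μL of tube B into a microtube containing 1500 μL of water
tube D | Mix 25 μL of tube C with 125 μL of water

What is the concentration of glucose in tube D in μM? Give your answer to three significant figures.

1.16 μM

Step 1: 1.5 mL + 7.5 mL = 9 mL total → factor 9/1.5 = 6
Step 2: 100 μL + 0.9 mL = 1000 μL total → factor 1000/100 = 10
Step 3: 300 μL + 1500 μL = 1800 μL total → factor 1800/300 = 6
Step 4: 25 μL + 125 μL = 150 μL total → factor 150/25 = 6
Overall dilution factor = 6 × 10 × 6 × 6 = 2160
Final = 2.50 mM / 2160 = 0.001157 mM = 1.16 μM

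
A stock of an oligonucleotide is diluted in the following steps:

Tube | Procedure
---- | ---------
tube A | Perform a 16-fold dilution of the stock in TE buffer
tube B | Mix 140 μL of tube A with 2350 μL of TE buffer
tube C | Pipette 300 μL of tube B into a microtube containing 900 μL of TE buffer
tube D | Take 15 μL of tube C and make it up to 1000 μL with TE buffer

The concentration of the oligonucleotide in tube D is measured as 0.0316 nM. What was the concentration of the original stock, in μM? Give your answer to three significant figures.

Step 1: 16-fold → factor 16
Step 2: 140 μL + 2350 μL = 2490 μL total → factor 2490/140 = 17.786
Step 3: 300 μL + 900 μL = 1200 μL total → factor 1200/300 = 4
Step 4: 15 μL brought to 1000 μL → factor 1000/15 = 66.667
Overall dilution factor = 16 × 17.786 × 4 × 66.667 = 75886
Stock = 0.0316 nM × 75886 = 2398 nM = 2.40 μM

2.40 μM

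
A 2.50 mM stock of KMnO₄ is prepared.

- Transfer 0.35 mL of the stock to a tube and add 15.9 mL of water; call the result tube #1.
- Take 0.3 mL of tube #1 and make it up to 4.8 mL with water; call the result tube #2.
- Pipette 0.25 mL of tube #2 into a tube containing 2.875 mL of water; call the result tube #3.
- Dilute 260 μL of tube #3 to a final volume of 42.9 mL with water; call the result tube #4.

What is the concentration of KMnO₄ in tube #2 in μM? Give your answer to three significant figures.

3.37 μM

Step 1: 0.35 mL + 15.9 mL = 16.25 mL total → factor 16.25/0.35 = 46.429
Step 2: 0.3 mL brought to 4.8 mL → factor 4.8/0.3 = 16
Dilution factor through tube #2 = 46.429 × 16 = 742.86
[tube #2] = 2.50 mM / 742.86 = 0.003365 mM = 3.37 μM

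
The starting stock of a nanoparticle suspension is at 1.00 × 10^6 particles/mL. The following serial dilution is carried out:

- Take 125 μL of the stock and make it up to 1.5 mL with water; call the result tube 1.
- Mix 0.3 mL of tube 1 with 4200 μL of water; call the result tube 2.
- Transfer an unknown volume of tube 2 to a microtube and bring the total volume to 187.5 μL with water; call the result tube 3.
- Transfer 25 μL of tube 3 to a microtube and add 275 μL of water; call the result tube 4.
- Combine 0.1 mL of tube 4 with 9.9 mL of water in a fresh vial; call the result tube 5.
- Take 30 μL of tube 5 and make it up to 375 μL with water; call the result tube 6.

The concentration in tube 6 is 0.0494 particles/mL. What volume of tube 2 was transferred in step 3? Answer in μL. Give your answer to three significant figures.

25.0 μL

Step 1: 125 μL brought to 1.5 mL → factor 1500/125 = 12
Step 2: 0.3 mL + 4200 μL = 4.5 mL total → factor 4.5/0.3 = 15
Step 3: v brought to 187.5 μL → factor = 187.5 μL/v
Step 4: 25 μL + 275 μL = 300 μL total → factor 300/25 = 12
Step 5: 0.1 mL + 9.9 mL = 10 mL total → factor 10/0.1 = 100
Step 6: 30 μL brought to 375 μL → factor 375/30 = 12.5
Product of known-step factors = 2.7 × 10^6
Overall factor = 1.00 × 10^6 particles/mL / (0.0494 particles/mL) = 2.0243 × 10^7
Step-3 factor = 2.0243 × 10^7 / 2.7 × 10^6 = 7.4974
v = 187.5 μL / 7.4974 = 25.0 μL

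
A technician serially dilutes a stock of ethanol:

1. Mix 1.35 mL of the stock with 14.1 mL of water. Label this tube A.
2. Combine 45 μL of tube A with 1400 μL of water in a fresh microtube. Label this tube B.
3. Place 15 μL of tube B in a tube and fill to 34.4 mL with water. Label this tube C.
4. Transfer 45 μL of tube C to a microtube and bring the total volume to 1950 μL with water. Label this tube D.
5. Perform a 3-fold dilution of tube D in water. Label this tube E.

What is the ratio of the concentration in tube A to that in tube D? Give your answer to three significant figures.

3.19 × 10^6

Step 1: 1.35 mL + 14.1 mL = 15.45 mL total → factor 15.45/1.35 = 11.444
Step 2: 45 μL + 1400 μL = 1445 μL total → factor 1445/45 = 32.111
Step 3: 15 μL brought to 34.4 mL → factor 34400/15 = 2293.3
Step 4: 45 μL brought to 1950 μL → factor 1950/45 = 43.333
Dilution factor to tube A = 11.444; to tube D = 3.6521 × 10^7
[tube A]/[tube D] = (factor to tube D)/(factor to tube A) = 3.6521 × 10^7/11.444 = 3.19 × 10^6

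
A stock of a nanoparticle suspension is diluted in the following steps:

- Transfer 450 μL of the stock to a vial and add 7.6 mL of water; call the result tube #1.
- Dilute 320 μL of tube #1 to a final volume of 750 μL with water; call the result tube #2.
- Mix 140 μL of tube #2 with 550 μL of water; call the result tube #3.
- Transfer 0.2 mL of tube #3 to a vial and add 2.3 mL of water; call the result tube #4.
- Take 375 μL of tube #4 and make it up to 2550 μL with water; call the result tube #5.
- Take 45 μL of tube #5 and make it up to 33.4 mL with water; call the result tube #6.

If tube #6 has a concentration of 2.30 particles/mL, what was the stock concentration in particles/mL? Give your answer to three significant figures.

Step 1: 450 μL + 7.6 mL = 8050 μL total → factor 8050/450 = 17.889
Step 2: 320 μL brought to 750 μL → factor 750/320 = 2.3438
Step 3: 140 μL + 550 μL = 690 μL total → factor 690/140 = 4.9286
Step 4: 0.2 mL + 2.3 mL = 2.5 mL total → factor 2.5/0.2 = 12.5
Step 5: 375 μL brought to 2550 μL → factor 2550/375 = 6.8
Step 6: 45 μL brought to 33.4 mL → factor 33400/45 = 742.22
Overall dilution factor = 17.889 × 2.3438 × 4.9286 × 12.5 × 6.8 × 742.22 = 1.3037 × 10^7
Stock = 2.30 particles/mL × 1.3037 × 10^7 = 3.00 × 10^7 particles/mL

3.00 × 10^7 particles/mL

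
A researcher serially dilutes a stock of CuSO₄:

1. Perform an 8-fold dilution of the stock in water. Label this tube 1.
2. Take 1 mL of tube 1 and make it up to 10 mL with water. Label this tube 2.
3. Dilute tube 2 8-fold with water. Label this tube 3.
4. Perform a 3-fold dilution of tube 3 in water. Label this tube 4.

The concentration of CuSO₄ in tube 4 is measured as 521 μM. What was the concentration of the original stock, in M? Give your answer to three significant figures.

Step 1: 8-fold → factor 8
Step 2: 1 mL brought to 10 mL → factor 10/1 = 10
Step 3: 8-fold → factor 8
Step 4: 3-fold → factor 3
Overall dilution factor = 8 × 10 × 8 × 3 = 1920
Stock = 521 μM × 1920 = 1.000 × 10^6 μM = 1.00 M

1.00 M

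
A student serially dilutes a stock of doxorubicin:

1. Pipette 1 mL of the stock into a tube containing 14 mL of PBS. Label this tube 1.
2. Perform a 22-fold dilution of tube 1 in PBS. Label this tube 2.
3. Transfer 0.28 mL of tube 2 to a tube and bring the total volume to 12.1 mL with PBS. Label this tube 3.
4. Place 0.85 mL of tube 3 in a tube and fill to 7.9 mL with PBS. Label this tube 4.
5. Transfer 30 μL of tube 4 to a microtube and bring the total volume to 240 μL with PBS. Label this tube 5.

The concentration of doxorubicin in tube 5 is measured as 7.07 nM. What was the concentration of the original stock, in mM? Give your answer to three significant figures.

7.50 mM

Step 1: 1 mL + 14 mL = 15 mL total → factor 15/1 = 15
Step 2: 22-fold → factor 22
Step 3: 0.28 mL brought to 12.1 mL → factor 12.1/0.28 = 43.214
Step 4: 0.85 mL brought to 7.9 mL → factor 7.9/0.85 = 9.2941
Step 5: 30 μL brought to 240 μL → factor 240/30 = 8
Overall dilution factor = 15 × 22 × 43.214 × 9.2941 × 8 = 1.0603 × 10^6
Stock = 7.07 nM × 1.0603 × 10^6 = 7.497 × 10^6 nM = 7.50 mM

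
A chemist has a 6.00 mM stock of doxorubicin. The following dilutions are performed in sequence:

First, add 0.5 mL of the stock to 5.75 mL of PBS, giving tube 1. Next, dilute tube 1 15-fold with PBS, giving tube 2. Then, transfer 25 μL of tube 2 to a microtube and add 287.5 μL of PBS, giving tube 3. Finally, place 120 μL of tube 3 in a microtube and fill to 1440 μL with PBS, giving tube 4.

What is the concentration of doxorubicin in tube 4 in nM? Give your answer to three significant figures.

213 nM

Step 1: 0.5 mL + 5.75 mL = 6.25 mL total → factor 6.25/0.5 = 12.5
Step 2: 15-fold → factor 15
Step 3: 25 μL + 287.5 μL = 312.5 μL total → factor 312.5/25 = 12.5
Step 4: 120 μL brought to 1440 μL → factor 1440/120 = 12
Overall dilution factor = 12.5 × 15 × 12.5 × 12 = 28125
Final = 6.00 mM / 28125 = 0.0002133 mM = 213 nM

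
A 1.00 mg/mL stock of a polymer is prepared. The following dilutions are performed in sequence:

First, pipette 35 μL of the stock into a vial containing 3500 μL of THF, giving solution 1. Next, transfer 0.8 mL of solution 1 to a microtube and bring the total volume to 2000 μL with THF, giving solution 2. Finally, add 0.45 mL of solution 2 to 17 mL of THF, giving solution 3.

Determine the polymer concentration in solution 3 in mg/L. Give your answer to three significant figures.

0.102 mg/L

Step 1: 35 μL + 3500 μL = 3535 μL total → factor 3535/35 = 101
Step 2: 0.8 mL brought to 2000 μL → factor 2/0.8 = 2.5
Step 3: 0.45 mL + 17 mL = 17.45 mL total → factor 17.45/0.45 = 38.778
Overall dilution factor = 101 × 2.5 × 38.778 = 9791.4
Final = 1.00 mg/mL / 9791.4 = 0.0001021 mg/mL = 0.102 mg/L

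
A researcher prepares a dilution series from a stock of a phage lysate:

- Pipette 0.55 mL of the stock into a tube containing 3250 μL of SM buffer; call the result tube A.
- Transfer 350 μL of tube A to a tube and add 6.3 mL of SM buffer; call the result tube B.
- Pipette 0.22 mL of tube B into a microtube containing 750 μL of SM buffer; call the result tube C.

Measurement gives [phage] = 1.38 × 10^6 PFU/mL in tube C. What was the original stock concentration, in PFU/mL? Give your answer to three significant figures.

7.99 × 10^8 PFU/mL

Step 1: 0.55 mL + 3250 μL = 3.8 mL total → factor 3.8/0.55 = 6.9091
Step 2: 350 μL + 6.3 mL = 6650 μL total → factor 6650/350 = 19
Step 3: 0.22 mL + 750 μL = 0.97 mL total → factor 0.97/0.22 = 4.4091
Overall dilution factor = 6.9091 × 19 × 4.4091 = 578.79
Stock = 1.38 × 10^6 PFU/mL × 578.79 = 7.99 × 10^8 PFU/mL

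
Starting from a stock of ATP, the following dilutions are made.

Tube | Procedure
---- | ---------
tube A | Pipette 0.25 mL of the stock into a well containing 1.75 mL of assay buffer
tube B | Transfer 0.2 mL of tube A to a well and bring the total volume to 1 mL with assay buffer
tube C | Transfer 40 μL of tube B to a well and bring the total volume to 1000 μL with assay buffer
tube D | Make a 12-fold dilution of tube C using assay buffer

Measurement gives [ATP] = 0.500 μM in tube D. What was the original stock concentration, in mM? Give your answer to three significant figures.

Step 1: 0.25 mL + 1.75 mL = 2 mL total → factor 2/0.25 = 8
Step 2: 0.2 mL brought to 1 mL → factor 1/0.2 = 5
Step 3: 40 μL brought to 1000 μL → factor 1000/40 = 25
Step 4: 12-fold → factor 12
Overall dilution factor = 8 × 5 × 25 × 12 = 12000
Stock = 0.500 μM × 12000 = 6000 μM = 6.00 mM

6.00 mM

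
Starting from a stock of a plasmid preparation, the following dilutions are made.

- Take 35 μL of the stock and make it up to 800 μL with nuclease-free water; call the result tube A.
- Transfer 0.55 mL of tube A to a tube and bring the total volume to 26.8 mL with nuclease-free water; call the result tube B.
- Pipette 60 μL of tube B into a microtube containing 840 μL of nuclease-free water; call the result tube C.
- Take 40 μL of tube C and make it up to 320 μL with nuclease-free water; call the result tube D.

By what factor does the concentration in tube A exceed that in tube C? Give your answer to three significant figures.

Step 1: 35 μL brought to 800 μL → factor 800/35 = 22.857
Step 2: 0.55 mL brought to 26.8 mL → factor 26.8/0.55 = 48.727
Step 3: 60 μL + 840 μL = 900 μL total → factor 900/60 = 15
Dilution factor to tube A = 22.857; to tube C = 16706
[tube A]/[tube C] = (factor to tube C)/(factor to tube A) = 16706/22.857 = 731

731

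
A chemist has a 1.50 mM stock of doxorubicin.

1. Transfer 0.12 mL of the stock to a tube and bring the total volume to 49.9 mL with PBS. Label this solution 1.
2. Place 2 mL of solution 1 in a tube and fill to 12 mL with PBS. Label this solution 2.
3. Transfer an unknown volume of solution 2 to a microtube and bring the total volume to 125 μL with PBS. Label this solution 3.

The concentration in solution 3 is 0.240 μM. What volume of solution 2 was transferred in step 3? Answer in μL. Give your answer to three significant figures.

49.9 μL

Step 1: 0.12 mL brought to 49.9 mL → factor 49.9/0.12 = 415.83
Step 2: 2 mL brought to 12 mL → factor 12/2 = 6
Step 3: v brought to 125 μL → factor = 125 μL/v
Product of known-step factors = 2495
Overall factor = 1.50 mM / (0.240 μM) = 6250
Step-3 factor = 6250 / 2495 = 2.505
v = 125 μL / 2.505 = 49.9 μL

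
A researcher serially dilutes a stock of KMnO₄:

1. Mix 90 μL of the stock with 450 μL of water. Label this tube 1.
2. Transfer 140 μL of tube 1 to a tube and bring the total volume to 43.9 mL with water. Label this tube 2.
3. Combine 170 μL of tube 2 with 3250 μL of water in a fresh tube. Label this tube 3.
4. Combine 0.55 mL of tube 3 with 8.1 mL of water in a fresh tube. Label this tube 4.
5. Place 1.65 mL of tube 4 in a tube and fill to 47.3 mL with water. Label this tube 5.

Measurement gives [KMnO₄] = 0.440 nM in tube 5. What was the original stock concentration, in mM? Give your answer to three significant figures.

Step 1: 90 μL + 450 μL = 540 μL total → factor 540/90 = 6
Step 2: 140 μL brought to 43.9 mL → factor 43900/140 = 313.57
Step 3: 170 μL + 3250 μL = 3420 μL total → factor 3420/170 = 20.118
Step 4: 0.55 mL + 8.1 mL = 8.65 mL total → factor 8.65/0.55 = 15.727
Step 5: 1.65 mL brought to 47.3 mL → factor 47.3/1.65 = 28.667
Overall dilution factor = 6 × 313.57 × 20.118 × 15.727 × 28.667 = 1.7065 × 10^7
Stock = 0.440 nM × 1.7065 × 10^7 = 7.508 × 10^6 nM = 7.51 mM

7.51 mM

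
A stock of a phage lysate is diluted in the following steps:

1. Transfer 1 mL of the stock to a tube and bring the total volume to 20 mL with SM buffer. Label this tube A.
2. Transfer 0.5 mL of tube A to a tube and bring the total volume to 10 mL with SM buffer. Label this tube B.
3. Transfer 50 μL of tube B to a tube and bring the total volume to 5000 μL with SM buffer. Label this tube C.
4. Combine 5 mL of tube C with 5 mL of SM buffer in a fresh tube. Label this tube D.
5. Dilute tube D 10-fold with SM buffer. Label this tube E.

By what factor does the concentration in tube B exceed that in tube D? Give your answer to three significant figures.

Step 1: 1 mL brought to 20 mL → factor 20/1 = 20
Step 2: 0.5 mL brought to 10 mL → factor 10/0.5 = 20
Step 3: 50 μL brought to 5000 μL → factor 5000/50 = 100
Step 4: 5 mL + 5 mL = 10 mL total → factor 10/5 = 2
Dilution factor to tube B = 400; to tube D = 80000
[tube B]/[tube D] = (factor to tube D)/(factor to tube B) = 80000/400 = 200

200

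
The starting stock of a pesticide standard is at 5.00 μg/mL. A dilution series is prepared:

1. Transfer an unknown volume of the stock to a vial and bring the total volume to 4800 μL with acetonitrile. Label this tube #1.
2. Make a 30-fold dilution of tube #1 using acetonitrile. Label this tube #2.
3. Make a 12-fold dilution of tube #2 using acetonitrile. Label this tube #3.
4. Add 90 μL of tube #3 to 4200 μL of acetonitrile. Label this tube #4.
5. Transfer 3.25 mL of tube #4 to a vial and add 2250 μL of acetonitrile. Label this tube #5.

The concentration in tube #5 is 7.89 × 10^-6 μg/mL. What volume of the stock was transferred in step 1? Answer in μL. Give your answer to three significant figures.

220 μL

Step 1: v brought to 4800 μL → factor = 4800 μL/v
Step 2: 30-fold → factor 30
Step 3: 12-fold → factor 12
Step 4: 90 μL + 4200 μL = 4290 μL total → factor 4290/90 = 47.667
Step 5: 3.25 mL + 2250 μL = 5.5 mL total → factor 5.5/3.25 = 1.6923
Product of known-step factors = 29040
Overall factor = 5.00 μg/mL / (7.89 × 10^-6 μg/mL) = 6.3371 × 10^5
Step-1 factor = 6.3371 × 10^5 / 29040 = 21.822
v = 4800 μL / 21.822 = 220 μL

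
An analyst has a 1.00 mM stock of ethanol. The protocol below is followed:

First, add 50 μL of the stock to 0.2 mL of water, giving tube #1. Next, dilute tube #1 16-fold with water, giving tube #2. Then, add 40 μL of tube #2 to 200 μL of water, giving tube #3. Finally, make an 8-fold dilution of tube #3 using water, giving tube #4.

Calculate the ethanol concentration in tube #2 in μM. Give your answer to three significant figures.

12.5 μM

Step 1: 50 μL + 0.2 mL = 250 μL total → factor 250/50 = 5
Step 2: 16-fold → factor 16
Dilution factor through tube #2 = 5 × 16 = 80
[tube #2] = 1.00 mM / 80 = 0.01250 mM = 12.5 μM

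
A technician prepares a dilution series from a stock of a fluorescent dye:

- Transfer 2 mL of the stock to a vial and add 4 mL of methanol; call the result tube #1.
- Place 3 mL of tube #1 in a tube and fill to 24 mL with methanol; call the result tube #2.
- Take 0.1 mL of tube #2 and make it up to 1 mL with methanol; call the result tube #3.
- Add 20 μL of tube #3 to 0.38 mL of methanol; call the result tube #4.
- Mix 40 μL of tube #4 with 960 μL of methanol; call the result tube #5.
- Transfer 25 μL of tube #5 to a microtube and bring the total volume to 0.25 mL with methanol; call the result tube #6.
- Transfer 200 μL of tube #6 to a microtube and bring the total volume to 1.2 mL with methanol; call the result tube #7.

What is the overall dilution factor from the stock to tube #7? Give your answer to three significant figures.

Step 1: 2 mL + 4 mL = 6 mL total → factor 6/2 = 3
Step 2: 3 mL brought to 24 mL → factor 24/3 = 8
Step 3: 0.1 mL brought to 1 mL → factor 1/0.1 = 10
Step 4: 20 μL + 0.38 mL = 400 μL total → factor 400/20 = 20
Step 5: 40 μL + 960 μL = 1000 μL total → factor 1000/40 = 25
Step 6: 25 μL brought to 0.25 mL → factor 250/25 = 10
Step 7: 200 μL brought to 1.2 mL → factor 1200/200 = 6
Overall dilution factor = 3 × 8 × 10 × 20 × 25 × 10 × 6 = 7.2 × 10^6

7.20 × 10^6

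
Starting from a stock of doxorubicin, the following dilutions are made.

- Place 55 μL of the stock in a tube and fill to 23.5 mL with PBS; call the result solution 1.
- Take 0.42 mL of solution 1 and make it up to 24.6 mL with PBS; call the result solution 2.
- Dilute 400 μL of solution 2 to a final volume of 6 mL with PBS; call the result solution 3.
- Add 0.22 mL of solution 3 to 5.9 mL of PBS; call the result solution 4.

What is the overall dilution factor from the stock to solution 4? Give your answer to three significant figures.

Step 1: 55 μL brought to 23.5 mL → factor 23500/55 = 427.27
Step 2: 0.42 mL brought to 24.6 mL → factor 24.6/0.42 = 58.571
Step 3: 400 μL brought to 6 mL → factor 6000/400 = 15
Step 4: 0.22 mL + 5.9 mL = 6.12 mL total → factor 6.12/0.22 = 27.818
Overall dilution factor = 427.27 × 58.571 × 15 × 27.818 = 1.0443 × 10^7

1.04 × 10^7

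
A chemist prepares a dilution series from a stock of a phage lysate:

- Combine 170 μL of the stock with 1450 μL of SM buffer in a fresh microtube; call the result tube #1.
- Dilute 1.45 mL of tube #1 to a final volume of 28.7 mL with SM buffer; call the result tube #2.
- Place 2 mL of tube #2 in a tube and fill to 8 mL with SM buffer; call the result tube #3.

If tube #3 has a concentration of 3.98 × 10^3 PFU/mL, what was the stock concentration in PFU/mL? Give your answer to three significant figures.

3.00 × 10^6 PFU/mL

Step 1: 170 μL + 1450 μL = 1620 μL total → factor 1620/170 = 9.5294
Step 2: 1.45 mL brought to 28.7 mL → factor 28.7/1.45 = 19.793
Step 3: 2 mL brought to 8 mL → factor 8/2 = 4
Overall dilution factor = 9.5294 × 19.793 × 4 = 754.47
Stock = 3.98 × 10^3 PFU/mL × 754.47 = 3.00 × 10^6 PFU/mL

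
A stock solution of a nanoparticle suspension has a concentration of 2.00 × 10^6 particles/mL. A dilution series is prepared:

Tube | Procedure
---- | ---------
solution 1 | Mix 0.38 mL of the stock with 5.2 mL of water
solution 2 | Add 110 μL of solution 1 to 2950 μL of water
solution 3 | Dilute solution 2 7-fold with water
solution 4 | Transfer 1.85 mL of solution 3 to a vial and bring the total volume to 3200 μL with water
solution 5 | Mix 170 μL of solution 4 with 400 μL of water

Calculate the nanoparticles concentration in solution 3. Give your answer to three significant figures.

Step 1: 0.38 mL + 5.2 mL = 5.58 mL total → factor 5.58/0.38 = 14.684
Step 2: 110 μL + 2950 μL = 3060 μL total → factor 3060/110 = 27.818
Step 3: 7-fold → factor 7
Dilution factor through solution 3 = 14.684 × 27.818 × 7 = 2859.4
[solution 3] = 2.00 × 10^6 particles/mL / 2859.4 = 699 particles/mL

699 particles/mL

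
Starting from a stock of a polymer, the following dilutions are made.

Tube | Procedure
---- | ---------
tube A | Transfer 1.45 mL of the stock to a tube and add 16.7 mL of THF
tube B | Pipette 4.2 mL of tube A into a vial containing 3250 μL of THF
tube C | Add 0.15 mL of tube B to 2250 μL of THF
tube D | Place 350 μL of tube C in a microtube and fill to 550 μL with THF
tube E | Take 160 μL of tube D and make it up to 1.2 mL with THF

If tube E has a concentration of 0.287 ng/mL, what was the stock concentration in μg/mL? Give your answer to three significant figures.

1.20 μg/mL

Step 1: 1.45 mL + 16.7 mL = 18.15 mL total → factor 18.15/1.45 = 12.517
Step 2: 4.2 mL + 3250 μL = 7.45 mL total → factor 7.45/4.2 = 1.7738
Step 3: 0.15 mL + 2250 μL = 2.4 mL total → factor 2.4/0.15 = 16
Step 4: 350 μL brought to 550 μL → factor 550/350 = 1.5714
Step 5: 160 μL brought to 1.2 mL → factor 1200/160 = 7.5
Overall dilution factor = 12.517 × 1.7738 × 16 × 1.5714 × 7.5 = 4186.9
Stock = 0.287 ng/mL × 4186.9 = 1202 ng/mL = 1.20 μg/mL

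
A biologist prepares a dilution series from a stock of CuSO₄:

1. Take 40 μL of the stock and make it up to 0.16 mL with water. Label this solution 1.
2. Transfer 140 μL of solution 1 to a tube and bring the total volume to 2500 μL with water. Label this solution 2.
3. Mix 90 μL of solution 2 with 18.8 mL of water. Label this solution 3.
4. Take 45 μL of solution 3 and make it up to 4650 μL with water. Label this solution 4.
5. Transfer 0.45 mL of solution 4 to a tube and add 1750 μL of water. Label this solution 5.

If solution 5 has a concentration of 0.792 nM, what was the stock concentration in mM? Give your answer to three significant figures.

Step 1: 40 μL brought to 0.16 mL → factor 160/40 = 4
Step 2: 140 μL brought to 2500 μL → factor 2500/140 = 17.857
Step 3: 90 μL + 18.8 mL = 18890 μL total → factor 18890/90 = 209.89
Step 4: 45 μL brought to 4650 μL → factor 4650/45 = 103.33
Step 5: 0.45 mL + 1750 μL = 2.2 mL total → factor 2.2/0.45 = 4.8889
Overall dilution factor = 4 × 17.857 × 209.89 × 103.33 × 4.8889 = 7.5738 × 10^6
Stock = 0.792 nM × 7.5738 × 10^6 = 5.998 × 10^6 nM = 6.00 mM

6.00 mM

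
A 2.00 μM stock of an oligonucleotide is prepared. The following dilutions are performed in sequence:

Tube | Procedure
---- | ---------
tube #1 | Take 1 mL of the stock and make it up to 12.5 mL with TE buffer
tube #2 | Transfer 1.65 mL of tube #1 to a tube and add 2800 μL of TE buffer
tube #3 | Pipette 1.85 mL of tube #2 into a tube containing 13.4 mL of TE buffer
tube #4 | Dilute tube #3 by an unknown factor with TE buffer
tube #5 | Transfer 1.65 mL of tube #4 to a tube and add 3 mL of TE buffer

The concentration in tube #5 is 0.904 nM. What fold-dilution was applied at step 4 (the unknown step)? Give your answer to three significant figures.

Step 1: 1 mL brought to 12.5 mL → factor 12.5/1 = 12.5
Step 2: 1.65 mL + 2800 μL = 4.45 mL total → factor 4.45/1.65 = 2.697
Step 3: 1.85 mL + 13.4 mL = 15.25 mL total → factor 15.25/1.85 = 8.2432
Step 4: unknown factor x
Step 5: 1.65 mL + 3 mL = 4.65 mL total → factor 4.65/1.65 = 2.8182
Product of known-step factors = 783.16
Overall factor = 2.00 μM / (0.904 nM) = 2212.4
x = 2212.4 / 783.16 = 2.82

2.82-fold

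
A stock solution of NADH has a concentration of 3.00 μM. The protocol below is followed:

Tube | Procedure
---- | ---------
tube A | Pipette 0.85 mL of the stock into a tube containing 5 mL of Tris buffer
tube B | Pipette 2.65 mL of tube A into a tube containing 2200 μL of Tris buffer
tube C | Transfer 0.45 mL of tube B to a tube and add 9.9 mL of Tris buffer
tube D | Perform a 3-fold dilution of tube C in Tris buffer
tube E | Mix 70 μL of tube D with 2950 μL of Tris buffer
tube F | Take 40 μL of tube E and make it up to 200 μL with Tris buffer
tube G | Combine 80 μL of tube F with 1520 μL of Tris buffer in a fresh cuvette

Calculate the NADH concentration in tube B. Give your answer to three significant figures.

Step 1: 0.85 mL + 5 mL = 5.85 mL total → factor 5.85/0.85 = 6.8824
Step 2: 2.65 mL + 2200 μL = 4.85 mL total → factor 4.85/2.65 = 1.8302
Dilution factor through tube B = 6.8824 × 1.8302 = 12.596
[tube B] = 3.00 μM / 12.596 = 0.238 μM

0.238 μM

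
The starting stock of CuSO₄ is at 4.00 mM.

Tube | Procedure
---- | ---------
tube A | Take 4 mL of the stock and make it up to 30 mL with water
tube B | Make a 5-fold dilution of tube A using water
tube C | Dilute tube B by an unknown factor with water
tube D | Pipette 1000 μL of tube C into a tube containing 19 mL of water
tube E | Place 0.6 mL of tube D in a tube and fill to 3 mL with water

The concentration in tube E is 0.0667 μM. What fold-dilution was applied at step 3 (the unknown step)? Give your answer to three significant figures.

16.0-fold

Step 1: 4 mL brought to 30 mL → factor 30/4 = 7.5
Step 2: 5-fold → factor 5
Step 3: unknown factor x
Step 4: 1000 μL + 19 mL = 20000 μL total → factor 20000/1000 = 20
Step 5: 0.6 mL brought to 3 mL → factor 3/0.6 = 5
Product of known-step factors = 3750
Overall factor = 4.00 mM / (0.0667 μM) = 59970
x = 59970 / 3750 = 16.0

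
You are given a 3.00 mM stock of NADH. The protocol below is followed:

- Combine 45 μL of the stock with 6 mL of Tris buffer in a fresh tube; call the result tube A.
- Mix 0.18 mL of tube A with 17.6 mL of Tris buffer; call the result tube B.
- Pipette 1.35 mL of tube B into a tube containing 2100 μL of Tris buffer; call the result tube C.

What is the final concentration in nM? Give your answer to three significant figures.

88.5 nM

Step 1: 45 μL + 6 mL = 6045 μL total → factor 6045/45 = 134.33
Step 2: 0.18 mL + 17.6 mL = 17.78 mL total → factor 17.78/0.18 = 98.778
Step 3: 1.35 mL + 2100 μL = 3.45 mL total → factor 3.45/1.35 = 2.5556
Overall dilution factor = 134.33 × 98.778 × 2.5556 = 33910
Final = 3.00 mM / 33910 = 8.847 × 10^-5 mM = 88.5 nM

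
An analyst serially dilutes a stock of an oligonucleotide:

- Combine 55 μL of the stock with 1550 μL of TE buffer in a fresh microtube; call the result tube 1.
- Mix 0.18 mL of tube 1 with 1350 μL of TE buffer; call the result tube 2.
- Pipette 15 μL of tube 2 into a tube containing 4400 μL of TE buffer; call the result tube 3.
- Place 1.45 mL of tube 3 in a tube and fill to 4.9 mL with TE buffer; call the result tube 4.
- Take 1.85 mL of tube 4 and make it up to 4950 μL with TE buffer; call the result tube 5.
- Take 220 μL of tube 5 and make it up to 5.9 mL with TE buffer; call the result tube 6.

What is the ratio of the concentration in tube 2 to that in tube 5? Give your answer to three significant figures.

2.66 × 10^3

Step 1: 55 μL + 1550 μL = 1605 μL total → factor 1605/55 = 29.182
Step 2: 0.18 mL + 1350 μL = 1.53 mL total → factor 1.53/0.18 = 8.5
Step 3: 15 μL + 4400 μL = 4415 μL total → factor 4415/15 = 294.33
Step 4: 1.45 mL brought to 4.9 mL → factor 4.9/1.45 = 3.3793
Step 5: 1.85 mL brought to 4950 μL → factor 4.95/1.85 = 2.6757
Dilution factor to tube 2 = 248.05; to tube 5 = 6.6013 × 10^5
[tube 2]/[tube 5] = (factor to tube 5)/(factor to tube 2) = 6.6013 × 10^5/248.05 = 2.66 × 10^3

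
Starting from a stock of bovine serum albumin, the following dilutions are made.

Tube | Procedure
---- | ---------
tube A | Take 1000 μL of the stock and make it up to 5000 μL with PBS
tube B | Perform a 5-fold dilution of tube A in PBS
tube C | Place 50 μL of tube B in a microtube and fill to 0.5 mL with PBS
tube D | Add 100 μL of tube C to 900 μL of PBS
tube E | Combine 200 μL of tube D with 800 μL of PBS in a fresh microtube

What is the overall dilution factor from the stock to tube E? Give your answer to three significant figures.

Step 1: 1000 μL brought to 5000 μL → factor 5000/1000 = 5
Step 2: 5-fold → factor 5
Step 3: 50 μL brought to 0.5 mL → factor 500/50 = 10
Step 4: 100 μL + 900 μL = 1000 μL total → factor 1000/100 = 10
Step 5: 200 μL + 800 μL = 1000 μL total → factor 1000/200 = 5
Overall dilution factor = 5 × 5 × 10 × 10 × 5 = 12500

1.25 × 10^4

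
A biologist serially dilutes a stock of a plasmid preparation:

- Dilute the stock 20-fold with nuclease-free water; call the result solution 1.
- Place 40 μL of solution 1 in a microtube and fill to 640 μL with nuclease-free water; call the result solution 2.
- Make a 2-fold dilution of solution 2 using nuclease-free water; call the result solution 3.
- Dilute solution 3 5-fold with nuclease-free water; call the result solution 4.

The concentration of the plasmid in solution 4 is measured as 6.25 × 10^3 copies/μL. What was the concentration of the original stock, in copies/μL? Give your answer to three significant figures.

Step 1: 20-fold → factor 20
Step 2: 40 μL brought to 640 μL → factor 640/40 = 16
Step 3: 2-fold → factor 2
Step 4: 5-fold → factor 5
Overall dilution factor = 20 × 16 × 2 × 5 = 3200
Stock = 6.25 × 10^3 copies/μL × 3200 = 2.00 × 10^7 copies/μL

2.00 × 10^7 copies/μL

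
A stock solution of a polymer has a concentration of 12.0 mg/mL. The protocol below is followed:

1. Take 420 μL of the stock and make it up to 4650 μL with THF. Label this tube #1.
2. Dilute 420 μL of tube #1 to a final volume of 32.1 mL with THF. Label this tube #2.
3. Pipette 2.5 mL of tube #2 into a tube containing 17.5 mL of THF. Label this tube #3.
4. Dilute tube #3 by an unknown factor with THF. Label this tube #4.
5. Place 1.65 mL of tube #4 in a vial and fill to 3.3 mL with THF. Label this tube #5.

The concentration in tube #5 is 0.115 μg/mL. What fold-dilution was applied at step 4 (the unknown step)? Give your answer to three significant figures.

7.71-fold

Step 1: 420 μL brought to 4650 μL → factor 4650/420 = 11.071
Step 2: 420 μL brought to 32.1 mL → factor 32100/420 = 76.429
Step 3: 2.5 mL + 17.5 mL = 20 mL total → factor 20/2.5 = 8
Step 4: unknown factor x
Step 5: 1.65 mL brought to 3.3 mL → factor 3.3/1.65 = 2
Product of known-step factors = 13539
Overall factor = 12.0 mg/mL / (0.115 μg/mL) = 1.0435 × 10^5
x = 1.0435 × 10^5 / 13539 = 7.71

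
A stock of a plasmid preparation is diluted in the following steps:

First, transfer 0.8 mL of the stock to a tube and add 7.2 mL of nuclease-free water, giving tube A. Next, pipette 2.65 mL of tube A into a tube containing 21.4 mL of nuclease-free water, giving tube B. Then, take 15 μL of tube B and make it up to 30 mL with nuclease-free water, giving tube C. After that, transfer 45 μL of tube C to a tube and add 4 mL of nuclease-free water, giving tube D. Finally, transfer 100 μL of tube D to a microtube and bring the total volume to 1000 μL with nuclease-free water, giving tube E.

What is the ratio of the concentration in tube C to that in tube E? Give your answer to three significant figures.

Step 1: 0.8 mL + 7.2 mL = 8 mL total → factor 8/0.8 = 10
Step 2: 2.65 mL + 21.4 mL = 24.05 mL total → factor 24.05/2.65 = 9.0755
Step 3: 15 μL brought to 30 mL → factor 30000/15 = 2000
Step 4: 45 μL + 4 mL = 4045 μL total → factor 4045/45 = 89.889
Step 5: 100 μL brought to 1000 μL → factor 1000/100 = 10
Dilution factor to tube C = 1.8151 × 10^5; to tube E = 1.6316 × 10^8
[tube C]/[tube E] = (factor to tube E)/(factor to tube C) = 1.6316 × 10^8/1.8151 × 10^5 = 899

899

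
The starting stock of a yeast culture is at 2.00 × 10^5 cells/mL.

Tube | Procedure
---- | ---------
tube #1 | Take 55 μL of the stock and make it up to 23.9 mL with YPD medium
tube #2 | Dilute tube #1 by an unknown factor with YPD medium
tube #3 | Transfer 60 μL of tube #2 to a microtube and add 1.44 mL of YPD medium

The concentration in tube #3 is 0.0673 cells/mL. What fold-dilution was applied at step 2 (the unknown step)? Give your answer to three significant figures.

Step 1: 55 μL brought to 23.9 mL → factor 23900/55 = 434.55
Step 2: unknown factor x
Step 3: 60 μL + 1.44 mL = 1500 μL total → factor 1500/60 = 25
Product of known-step factors = 10864
Overall factor = 2.00 × 10^5 cells/mL / (0.0673 cells/mL) = 2.9718 × 10^6
x = 2.9718 × 10^6 / 10864 = 274

274-fold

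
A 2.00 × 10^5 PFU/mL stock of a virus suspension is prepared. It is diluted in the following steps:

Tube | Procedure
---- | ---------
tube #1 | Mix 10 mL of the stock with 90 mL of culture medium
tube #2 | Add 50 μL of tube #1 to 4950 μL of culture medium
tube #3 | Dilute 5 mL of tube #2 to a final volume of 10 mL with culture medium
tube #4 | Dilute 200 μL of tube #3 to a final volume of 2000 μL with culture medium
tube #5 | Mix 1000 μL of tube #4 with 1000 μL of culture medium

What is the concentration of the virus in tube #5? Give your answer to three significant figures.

Step 1: 10 mL + 90 mL = 100 mL total → factor 100/10 = 10
Step 2: 50 μL + 4950 μL = 5000 μL total → factor 5000/50 = 100
Step 3: 5 mL brought to 10 mL → factor 10/5 = 2
Step 4: 200 μL brought to 2000 μL → factor 2000/200 = 10
Step 5: 1000 μL + 1000 μL = 2000 μL total → factor 2000/1000 = 2
Overall dilution factor = 10 × 100 × 2 × 10 × 2 = 40000
Final = 2.00 × 10^5 PFU/mL / 40000 = 5.00 PFU/mL

5.00 PFU/mL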